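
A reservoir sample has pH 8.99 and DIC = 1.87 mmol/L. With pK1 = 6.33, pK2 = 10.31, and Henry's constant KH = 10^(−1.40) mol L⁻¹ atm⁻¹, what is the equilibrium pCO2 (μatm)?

pCO2 = 97.9 μatm

α₀ = 1 / (1 + K1/[H⁺] + K1K2/[H⁺]²) = 1 / (1 + 10^+2.66 + 10^+1.34)
   = 1 / (1 + 457.09 + 21.878) = 1/479.97 = 0.002083
[CO2*] = α₀ × DIC = 0.002083 × 1.87 = 0.003896 mmol/L = 3.896 μmol/L
pCO2 = [CO2*]/KH = 3.896×10^-6 / 3.981×10^-2 = 97.9 μatm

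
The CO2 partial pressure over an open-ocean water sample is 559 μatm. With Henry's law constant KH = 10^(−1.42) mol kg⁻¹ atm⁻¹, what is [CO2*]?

KH = 10^(−1.42) = 3.802×10^-2 mol kg⁻¹ atm⁻¹
[CO2*] = KH · pCO2 = 3.802×10^-2 × 559×10^-6 atm = 2.13×10^-5 mol/kg

[CO2*] = 21.3 μmol/kg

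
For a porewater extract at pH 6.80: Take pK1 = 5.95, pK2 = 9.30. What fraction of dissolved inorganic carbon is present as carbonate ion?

α₂ = 1 / (1 + [H⁺]/K2 + [H⁺]²/(K1K2)) = 1 / (1 + 10^+2.50 + 10^+1.65)
   = 1 / (1 + 316.23 + 44.668) = 1/361.90 = 0.002763

α₂ = 0.00276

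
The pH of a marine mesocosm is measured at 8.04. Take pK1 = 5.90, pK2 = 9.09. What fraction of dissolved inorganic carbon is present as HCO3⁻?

α₁ = 0.912

α₁ = 1 / (1 + [H⁺]/K1 + K2/[H⁺]) = 1 / (1 + 10^-2.14 + 10^-1.05)
   = 1 / (1 + 0.0072444 + 0.089125) = 1/1.0964 = 0.9121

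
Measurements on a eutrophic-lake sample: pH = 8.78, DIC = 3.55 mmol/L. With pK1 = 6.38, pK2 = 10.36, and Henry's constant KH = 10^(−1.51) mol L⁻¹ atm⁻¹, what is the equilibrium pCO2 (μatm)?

α₀ = 1 / (1 + K1/[H⁺] + K1K2/[H⁺]²) = 1 / (1 + 10^+2.40 + 10^+0.82)
   = 1 / (1 + 251.19 + 6.6069) = 1/258.80 = 0.003864
[CO2*] = α₀ × DIC = 0.003864 × 3.55 = 0.01372 mmol/L = 13.72 μmol/L
pCO2 = [CO2*]/KH = 1.372×10^-5 / 3.090×10^-2 = 444 μatm

pCO2 = 444 μatm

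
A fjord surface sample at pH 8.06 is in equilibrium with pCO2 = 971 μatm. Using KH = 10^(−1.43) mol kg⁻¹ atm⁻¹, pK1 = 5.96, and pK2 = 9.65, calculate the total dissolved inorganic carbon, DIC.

DIC = 4.69 mmol/kg

[CO2*] = KH · pCO2 = 10^(−1.43) × 971×10^-6 = 3.608×10^-5 mol/kg
α₀ = 1/(1 + K1/[H⁺] + K1K2/[H⁺]²) = 1/(1 + 10^+2.10 + 10^+0.51) = 0.007685
DIC = [CO2*]/α₀ = 3.608×10^-5 / 0.007685 = 4.69 mmol/kg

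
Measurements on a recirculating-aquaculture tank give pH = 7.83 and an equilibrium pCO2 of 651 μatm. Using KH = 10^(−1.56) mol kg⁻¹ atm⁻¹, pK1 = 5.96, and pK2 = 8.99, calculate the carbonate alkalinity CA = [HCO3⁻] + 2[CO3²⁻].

CA = 1.51 mmol/kg

[CO2*] = KH · pCO2 = 10^(−1.56) × 651×10^-6 = 1.793×10^-5 mol/kg
α₀ = 1/(1 + K1/[H⁺] + K1K2/[H⁺]²) = 1/(1 + 10^+1.87 + 10^+0.71) = 0.01246
DIC = [CO2*]/α₀ = 1.793×10^-5 / 0.01246 = 1.439 mmol/kg
CA = (α₁ + 2α₂)·DIC = (0.9236 + 2×0.06390) × 1.439 = 1.51 mmol/kg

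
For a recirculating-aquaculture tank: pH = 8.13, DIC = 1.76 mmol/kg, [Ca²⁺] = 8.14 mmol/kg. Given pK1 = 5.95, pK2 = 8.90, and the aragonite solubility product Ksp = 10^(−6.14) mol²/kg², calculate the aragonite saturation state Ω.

Ω = 2.85

α₂ = 1 / (1 + [H⁺]/K2 + [H⁺]²/(K1K2)) = 1 / (1 + 10^+0.77 + 10^-1.41)
   = 1 / (1 + 5.8884 + 0.038905) = 1/6.9273 = 0.1444
[CO3²⁻] = α₂ × DIC = 0.1444 × 1.76 = 0.2541 mmol/kg
Ksp = 10^(−6.14) = 7.244×10^-7
Ω = [Ca²⁺][CO3²⁻]/Ksp = (8.14×10^-3)(2.541×10^-4) / 7.244×10^-7 = 2.85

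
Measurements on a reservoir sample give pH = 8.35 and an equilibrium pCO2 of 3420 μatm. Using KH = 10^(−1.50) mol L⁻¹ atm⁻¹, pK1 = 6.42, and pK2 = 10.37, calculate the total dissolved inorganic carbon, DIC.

DIC = 9.40 mmol/L

[CO2*] = KH · pCO2 = 10^(−1.50) × 3420×10^-6 = 1.081×10^-4 mol/L
α₀ = 1/(1 + K1/[H⁺] + K1K2/[H⁺]²) = 1/(1 + 10^+1.93 + 10^-0.09) = 0.01150
DIC = [CO2*]/α₀ = 1.081×10^-4 / 0.01150 = 9.40 mmol/L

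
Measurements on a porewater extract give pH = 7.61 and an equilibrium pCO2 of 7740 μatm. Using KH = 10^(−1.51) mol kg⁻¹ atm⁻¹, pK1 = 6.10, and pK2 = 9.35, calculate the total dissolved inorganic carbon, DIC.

[CO2*] = KH · pCO2 = 10^(−1.51) × 7740×10^-6 = 2.392×10^-4 mol/kg
α₀ = 1/(1 + K1/[H⁺] + K1K2/[H⁺]²) = 1/(1 + 10^+1.51 + 10^-0.23) = 0.02946
DIC = [CO2*]/α₀ = 2.392×10^-4 / 0.02946 = 8.12 mmol/kg

DIC = 8.12 mmol/kg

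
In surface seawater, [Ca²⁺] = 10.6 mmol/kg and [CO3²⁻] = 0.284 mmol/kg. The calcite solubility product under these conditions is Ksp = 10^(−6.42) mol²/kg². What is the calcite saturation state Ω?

Ω = 7.92

Ksp = 10^(−6.42) = 3.802×10^-7
Ω = [Ca²⁺][CO3²⁻]/Ksp = (10.6×10^-3)(0.284×10^-3) / 3.802×10^-7 = 7.92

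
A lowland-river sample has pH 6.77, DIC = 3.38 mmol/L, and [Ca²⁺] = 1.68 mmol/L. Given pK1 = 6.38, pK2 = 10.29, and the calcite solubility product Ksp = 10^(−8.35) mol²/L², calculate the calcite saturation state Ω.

Ω = 0.273

α₂ = 1 / (1 + [H⁺]/K2 + [H⁺]²/(K1K2)) = 1 / (1 + 10^+3.52 + 10^+3.13)
   = 1 / (1 + 3311.3 + 1349.0) = 1/4661.3 = 0.0002145
[CO3²⁻] = α₂ × DIC = 0.0002145 × 3.38 = 0.0007251 mmol/L = 0.7251 μmol/L
Ksp = 10^(−8.35) = 4.467×10^-9
Ω = [Ca²⁺][CO3²⁻]/Ksp = (1.68×10^-3)(7.251×10^-7) / 4.467×10^-9 = 0.273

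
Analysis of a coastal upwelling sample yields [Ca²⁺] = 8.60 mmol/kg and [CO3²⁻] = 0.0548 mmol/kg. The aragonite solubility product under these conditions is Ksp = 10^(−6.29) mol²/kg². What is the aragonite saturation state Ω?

Ω = 0.919

Ksp = 10^(−6.29) = 5.129×10^-7
Ω = [Ca²⁺][CO3²⁻]/Ksp = (8.60×10^-3)(0.0548×10^-3) / 5.129×10^-7 = 0.919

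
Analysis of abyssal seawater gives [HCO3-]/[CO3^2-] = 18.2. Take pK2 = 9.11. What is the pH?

From K2 = [H⁺][CO3^2-]/[HCO3-]:  pH = pK2 − log₁₀([HCO3-]/[CO3^2-])
log₁₀(18.2) = +1.260
pH = 9.11 − (+1.260) = 7.85

pH = 7.85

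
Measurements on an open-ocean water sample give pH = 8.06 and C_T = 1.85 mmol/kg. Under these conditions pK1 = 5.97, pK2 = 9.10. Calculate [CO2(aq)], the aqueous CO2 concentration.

α₀ = 1 / (1 + K1/[H⁺] + K1K2/[H⁺]²) = 1 / (1 + 10^+2.09 + 10^+1.05)
   = 1 / (1 + 123.03 + 11.220) = 1/135.25 = 0.007394
[CO2*] = α₀ × DIC = 0.007394 × 1.85 = 0.0137 mmol/kg = 13.7 μmol/kg

[CO2*] = 13.7 μmol/kg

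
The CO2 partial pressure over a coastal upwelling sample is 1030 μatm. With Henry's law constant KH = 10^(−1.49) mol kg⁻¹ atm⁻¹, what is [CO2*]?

[CO2*] = 33.3 μmol/kg

KH = 10^(−1.49) = 3.236×10^-2 mol kg⁻¹ atm⁻¹
[CO2*] = KH · pCO2 = 3.236×10^-2 × 1030×10^-6 atm = 3.33×10^-5 mol/kg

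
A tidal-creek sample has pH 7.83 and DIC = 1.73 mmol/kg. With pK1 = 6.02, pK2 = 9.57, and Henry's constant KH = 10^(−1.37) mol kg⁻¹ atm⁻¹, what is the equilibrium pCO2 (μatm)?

α₀ = 1 / (1 + K1/[H⁺] + K1K2/[H⁺]²) = 1 / (1 + 10^+1.81 + 10^+0.07)
   = 1 / (1 + 64.565 + 1.1749) = 1/66.740 = 0.01498
[CO2*] = α₀ × DIC = 0.01498 × 1.73 = 0.02592 mmol/kg
pCO2 = [CO2*]/KH = 2.592×10^-5 / 4.266×10^-2 = 608 μatm

pCO2 = 608 μatm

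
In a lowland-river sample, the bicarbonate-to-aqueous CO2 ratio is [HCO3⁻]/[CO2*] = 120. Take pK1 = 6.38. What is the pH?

pH = 8.46

From K1 = [H⁺][HCO3⁻]/[CO2*]:  pH = pK1 + log₁₀([HCO3⁻]/[CO2*])
log₁₀(120) = +2.079
pH = 6.38 + (+2.079) = 8.46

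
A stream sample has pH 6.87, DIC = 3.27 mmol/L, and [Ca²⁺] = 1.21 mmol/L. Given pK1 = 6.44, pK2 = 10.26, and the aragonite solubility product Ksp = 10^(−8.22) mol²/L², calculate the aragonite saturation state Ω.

Ω = 0.195

α₂ = 1 / (1 + [H⁺]/K2 + [H⁺]²/(K1K2)) = 1 / (1 + 10^+3.39 + 10^+2.96)
   = 1 / (1 + 2454.7 + 912.01) = 1/3367.7 = 0.0002969
[CO3²⁻] = α₂ × DIC = 0.0002969 × 3.27 = 0.0009710 mmol/L = 0.9710 μmol/L
Ksp = 10^(−8.22) = 6.026×10^-9
Ω = [Ca²⁺][CO3²⁻]/Ksp = (1.21×10^-3)(9.710×10^-7) / 6.026×10^-9 = 0.195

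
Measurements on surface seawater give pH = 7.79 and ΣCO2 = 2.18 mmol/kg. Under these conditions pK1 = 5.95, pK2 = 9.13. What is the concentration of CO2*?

α₀ = 1 / (1 + K1/[H⁺] + K1K2/[H⁺]²) = 1 / (1 + 10^+1.84 + 10^+0.50)
   = 1 / (1 + 69.183 + 3.1623) = 1/73.345 = 0.01363
[CO2*] = α₀ × DIC = 0.01363 × 2.18 = 0.0297 mmol/kg

[CO2*] = 0.0297 mmol/kg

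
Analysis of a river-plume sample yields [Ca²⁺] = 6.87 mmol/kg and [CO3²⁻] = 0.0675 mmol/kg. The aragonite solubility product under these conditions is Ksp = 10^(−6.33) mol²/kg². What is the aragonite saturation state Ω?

Ksp = 10^(−6.33) = 4.677×10^-7
Ω = [Ca²⁺][CO3²⁻]/Ksp = (6.87×10^-3)(0.0675×10^-3) / 4.677×10^-7 = 0.991

Ω = 0.991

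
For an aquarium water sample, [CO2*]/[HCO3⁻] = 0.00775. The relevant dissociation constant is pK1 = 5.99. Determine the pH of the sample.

From K1 = [H⁺][HCO3⁻]/[CO2*]:  pH = pK1 − log₁₀([CO2*]/[HCO3⁻])
log₁₀(0.00775) = -2.111
pH = 5.99 − (-2.111) = 8.10

pH = 8.10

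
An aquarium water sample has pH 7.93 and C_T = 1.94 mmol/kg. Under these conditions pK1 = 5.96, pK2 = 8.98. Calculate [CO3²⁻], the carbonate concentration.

[CO3²⁻] = 0.157 mmol/kg

α₂ = 1 / (1 + [H⁺]/K2 + [H⁺]²/(K1K2)) = 1 / (1 + 10^+1.05 + 10^-0.92)
   = 1 / (1 + 11.220 + 0.12023) = 1/12.340 = 0.08103
[CO3²⁻] = α₂ × DIC = 0.08103 × 1.94 = 0.157 mmol/kg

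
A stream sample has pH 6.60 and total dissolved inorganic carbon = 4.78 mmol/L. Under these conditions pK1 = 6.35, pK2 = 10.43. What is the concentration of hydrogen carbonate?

α₁ = 1 / (1 + [H⁺]/K1 + K2/[H⁺]) = 1 / (1 + 10^-0.25 + 10^-3.83)
   = 1 / (1 + 0.56234 + 0.00014791) = 1/1.5625 = 0.6400
[HCO3⁻] = α₁ × DIC = 0.6400 × 4.78 = 3.06 mmol/L

[HCO3⁻] = 3.06 mmol/L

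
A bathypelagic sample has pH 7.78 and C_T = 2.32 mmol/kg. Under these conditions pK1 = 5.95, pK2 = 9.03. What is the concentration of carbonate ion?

[CO3²⁻] = 0.122 mmol/kg

α₂ = 1 / (1 + [H⁺]/K2 + [H⁺]²/(K1K2)) = 1 / (1 + 10^+1.25 + 10^-0.58)
   = 1 / (1 + 17.783 + 0.26303) = 1/19.046 = 0.05250
[CO3²⁻] = α₂ × DIC = 0.05250 × 2.32 = 0.122 mmol/kg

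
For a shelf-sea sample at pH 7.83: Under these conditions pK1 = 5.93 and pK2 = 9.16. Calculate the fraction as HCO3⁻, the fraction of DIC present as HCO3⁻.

α₁ = 1 / (1 + [H⁺]/K1 + K2/[H⁺]) = 1 / (1 + 10^-1.90 + 10^-1.33)
   = 1 / (1 + 0.012589 + 0.046774) = 1/1.0594 = 0.9440

α₁ = 0.944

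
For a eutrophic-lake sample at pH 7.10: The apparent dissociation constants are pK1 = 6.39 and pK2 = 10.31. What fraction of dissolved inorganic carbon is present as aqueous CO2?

α₀ = 1 / (1 + K1/[H⁺] + K1K2/[H⁺]²) = 1 / (1 + 10^+0.71 + 10^-2.50)
   = 1 / (1 + 5.1286 + 0.0031623) = 1/6.1318 = 0.1631

α₀ = 0.163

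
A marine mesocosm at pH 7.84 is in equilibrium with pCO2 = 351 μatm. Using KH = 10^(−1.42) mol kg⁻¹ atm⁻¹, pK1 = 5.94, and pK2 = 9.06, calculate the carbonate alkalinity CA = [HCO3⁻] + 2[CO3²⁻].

[CO2*] = KH · pCO2 = 10^(−1.42) × 351×10^-6 = 1.334×10^-5 mol/kg
α₀ = 1/(1 + K1/[H⁺] + K1K2/[H⁺]²) = 1/(1 + 10^+1.90 + 10^+0.68) = 0.01173
DIC = [CO2*]/α₀ = 1.334×10^-5 / 0.01173 = 1.137 mmol/kg
CA = (α₁ + 2α₂)·DIC = (0.9321 + 2×0.05616) × 1.137 = 1.19 mmol/kg

CA = 1.19 mmol/kg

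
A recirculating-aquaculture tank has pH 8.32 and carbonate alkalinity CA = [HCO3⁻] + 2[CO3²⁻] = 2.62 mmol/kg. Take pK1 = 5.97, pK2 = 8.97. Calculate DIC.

DIC = 2.22 mmol/kg

CA = [HCO3⁻] + 2[CO3²⁻] = (α₁ + 2α₂)·DIC
At pH 8.32: [H⁺]/K1 = 10^-2.35 = 0.0044668, K2/[H⁺] = 10^-0.65 = 0.22387
α₁ = 1/(1 + 0.0044668 + 0.22387) = 1/1.2283 = 0.8141; α₂ = α₁·K2/[H⁺] = 0.1823
α₁ + 2α₂ = 1.1786
DIC = CA / (α₁ + 2α₂) = 2.62 / 1.1786 = 2.22 mmol/kg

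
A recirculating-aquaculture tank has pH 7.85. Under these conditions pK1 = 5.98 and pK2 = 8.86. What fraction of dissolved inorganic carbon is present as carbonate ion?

α₂ = 0.0879

α₂ = 1 / (1 + [H⁺]/K2 + [H⁺]²/(K1K2)) = 1 / (1 + 10^+1.01 + 10^-0.86)
   = 1 / (1 + 10.233 + 0.13804) = 1/11.371 = 0.08794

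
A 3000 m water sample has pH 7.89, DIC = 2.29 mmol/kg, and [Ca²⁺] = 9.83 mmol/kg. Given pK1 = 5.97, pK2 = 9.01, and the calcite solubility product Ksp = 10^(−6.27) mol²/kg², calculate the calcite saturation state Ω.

α₂ = 1 / (1 + [H⁺]/K2 + [H⁺]²/(K1K2)) = 1 / (1 + 10^+1.12 + 10^-0.80)
   = 1 / (1 + 13.183 + 0.15849) = 1/14.341 = 0.06973
[CO3²⁻] = α₂ × DIC = 0.06973 × 2.29 = 0.1597 mmol/kg
Ksp = 10^(−6.27) = 5.370×10^-7
Ω = [Ca²⁺][CO3²⁻]/Ksp = (9.83×10^-3)(1.597×10^-4) / 5.370×10^-7 = 2.92

Ω = 2.92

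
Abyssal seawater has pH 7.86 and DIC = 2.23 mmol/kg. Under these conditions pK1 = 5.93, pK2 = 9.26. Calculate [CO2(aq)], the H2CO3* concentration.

α₀ = 1 / (1 + K1/[H⁺] + K1K2/[H⁺]²) = 1 / (1 + 10^+1.93 + 10^+0.53)
   = 1 / (1 + 85.114 + 3.3884) = 1/89.502 = 0.01117
[CO2*] = α₀ × DIC = 0.01117 × 2.23 = 0.0249 mmol/kg

[CO2*] = 0.0249 mmol/kg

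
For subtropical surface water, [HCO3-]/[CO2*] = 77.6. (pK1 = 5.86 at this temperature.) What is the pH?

From K1 = [H⁺][HCO3-]/[CO2*]:  pH = pK1 + log₁₀([HCO3-]/[CO2*])
log₁₀(77.6) = +1.890
pH = 5.86 + (+1.890) = 7.75

pH = 7.75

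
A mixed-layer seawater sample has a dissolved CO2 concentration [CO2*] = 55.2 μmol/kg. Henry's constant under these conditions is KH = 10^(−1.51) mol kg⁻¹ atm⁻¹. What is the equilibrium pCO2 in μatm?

KH = 10^(−1.51) = 3.090×10^-2 mol kg⁻¹ atm⁻¹
pCO2 = [CO2*]/KH = 55.2×10^-6 / 3.090×10^-2 = 1.79×10^-3 atm = 1790 μatm

pCO2 = 1790 μatm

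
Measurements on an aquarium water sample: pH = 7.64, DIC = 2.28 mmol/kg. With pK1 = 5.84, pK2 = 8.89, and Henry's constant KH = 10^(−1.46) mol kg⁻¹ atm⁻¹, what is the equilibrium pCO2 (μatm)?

pCO2 = 972 μatm

α₀ = 1 / (1 + K1/[H⁺] + K1K2/[H⁺]²) = 1 / (1 + 10^+1.80 + 10^+0.55)
   = 1 / (1 + 63.096 + 3.5481) = 1/67.644 = 0.01478
[CO2*] = α₀ × DIC = 0.01478 × 2.28 = 0.03371 mmol/kg
pCO2 = [CO2*]/KH = 3.371×10^-5 / 3.467×10^-2 = 972 μatm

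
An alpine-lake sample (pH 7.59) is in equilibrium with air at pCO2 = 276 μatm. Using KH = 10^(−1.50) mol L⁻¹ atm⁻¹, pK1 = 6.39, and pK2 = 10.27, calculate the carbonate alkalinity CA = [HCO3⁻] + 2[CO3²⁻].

[CO2*] = KH · pCO2 = 10^(−1.50) × 276×10^-6 = 8.728×10^-6 mol/L
α₀ = 1/(1 + K1/[H⁺] + K1K2/[H⁺]²) = 1/(1 + 10^+1.20 + 10^-1.48) = 0.05923
DIC = [CO2*]/α₀ = 8.728×10^-6 / 0.05923 = 0.1473 mmol/L
CA = (α₁ + 2α₂)·DIC = (0.9388 + 2×0.001961) × 0.1473 = 0.139 mmol/L

CA = 0.139 mmol/L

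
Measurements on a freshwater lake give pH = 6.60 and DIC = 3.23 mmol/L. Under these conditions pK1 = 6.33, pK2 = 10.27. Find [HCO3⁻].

α₁ = 1 / (1 + [H⁺]/K1 + K2/[H⁺]) = 1 / (1 + 10^-0.27 + 10^-3.67)
   = 1 / (1 + 0.53703 + 0.00021380) = 1/1.5372 = 0.6505
[HCO3⁻] = α₁ × DIC = 0.6505 × 3.23 = 2.10 mmol/L

[HCO3⁻] = 2.10 mmol/L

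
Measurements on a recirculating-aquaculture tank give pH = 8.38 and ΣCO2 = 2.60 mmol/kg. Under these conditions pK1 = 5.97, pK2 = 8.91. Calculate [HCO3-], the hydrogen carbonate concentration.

α₁ = 1 / (1 + [H⁺]/K1 + K2/[H⁺]) = 1 / (1 + 10^-2.41 + 10^-0.53)
   = 1 / (1 + 0.0038905 + 0.29512) = 1/1.2990 = 0.7698
[HCO3⁻] = α₁ × DIC = 0.7698 × 2.60 = 2.00 mmol/kg

[HCO3⁻] = 2.00 mmol/kg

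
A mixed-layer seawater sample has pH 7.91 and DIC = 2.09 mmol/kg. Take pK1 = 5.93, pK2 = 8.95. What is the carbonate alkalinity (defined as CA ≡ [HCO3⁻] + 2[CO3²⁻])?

CA = [HCO3⁻] + 2[CO3²⁻] = (α₁ + 2α₂)·DIC
At pH 7.91: [H⁺]/K1 = 10^-1.98 = 0.010471, K2/[H⁺] = 10^-1.04 = 0.091201
α₁ = 1/(1 + 0.010471 + 0.091201) = 1/1.1017 = 0.9077; α₂ = α₁·K2/[H⁺] = 0.08278
α₁ + 2α₂ = 1.0733
CA = 1.0733 × 2.09 = 2.24 mmol/kg

CA = 2.24 mmol/kg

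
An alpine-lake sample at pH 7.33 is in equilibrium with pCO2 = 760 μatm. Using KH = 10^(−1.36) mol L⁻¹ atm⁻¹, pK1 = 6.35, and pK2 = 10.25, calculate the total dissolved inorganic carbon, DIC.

DIC = 0.350 mmol/L

[CO2*] = KH · pCO2 = 10^(−1.36) × 760×10^-6 = 3.318×10^-5 mol/L
α₀ = 1/(1 + K1/[H⁺] + K1K2/[H⁺]²) = 1/(1 + 10^+0.98 + 10^-1.94) = 0.09468
DIC = [CO2*]/α₀ = 3.318×10^-5 / 0.09468 = 0.350 mmol/L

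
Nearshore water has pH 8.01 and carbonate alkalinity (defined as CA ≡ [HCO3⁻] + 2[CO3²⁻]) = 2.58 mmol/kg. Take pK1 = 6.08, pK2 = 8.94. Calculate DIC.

DIC = 2.36 mmol/kg

CA = [HCO3⁻] + 2[CO3²⁻] = (α₁ + 2α₂)·DIC
At pH 8.01: [H⁺]/K1 = 10^-1.93 = 0.011749, K2/[H⁺] = 10^-0.93 = 0.11749
α₁ = 1/(1 + 0.011749 + 0.11749) = 1/1.1292 = 0.8856; α₂ = α₁·K2/[H⁺] = 0.1040
α₁ + 2α₂ = 1.0936
DIC = CA / (α₁ + 2α₂) = 2.58 / 1.0936 = 2.36 mmol/kg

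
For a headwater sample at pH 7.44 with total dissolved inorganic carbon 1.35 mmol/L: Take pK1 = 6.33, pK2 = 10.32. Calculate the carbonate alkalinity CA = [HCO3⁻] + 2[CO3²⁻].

CA = 1.25 mmol/L

CA = [HCO3⁻] + 2[CO3²⁻] = (α₁ + 2α₂)·DIC
At pH 7.44: [H⁺]/K1 = 10^-1.11 = 0.077625, K2/[H⁺] = 10^-2.88 = 0.0013183
α₁ = 1/(1 + 0.077625 + 0.0013183) = 1/1.0789 = 0.9268; α₂ = α₁·K2/[H⁺] = 0.001222
α₁ + 2α₂ = 0.9293
CA = 0.9293 × 1.35 = 1.25 mmol/L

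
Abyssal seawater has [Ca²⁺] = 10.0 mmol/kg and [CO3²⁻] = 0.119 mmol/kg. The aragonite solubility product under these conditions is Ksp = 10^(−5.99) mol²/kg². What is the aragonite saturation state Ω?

Ksp = 10^(−5.99) = 1.023×10^-6
Ω = [Ca²⁺][CO3²⁻]/Ksp = (10.0×10^-3)(0.119×10^-3) / 1.023×10^-6 = 1.16

Ω = 1.16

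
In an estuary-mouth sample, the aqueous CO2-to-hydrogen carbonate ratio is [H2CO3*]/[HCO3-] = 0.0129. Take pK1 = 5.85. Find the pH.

pH = 7.74

From K1 = [H⁺][HCO3-]/[H2CO3*]:  pH = pK1 − log₁₀([H2CO3*]/[HCO3-])
log₁₀(0.0129) = -1.889
pH = 5.85 − (-1.889) = 7.74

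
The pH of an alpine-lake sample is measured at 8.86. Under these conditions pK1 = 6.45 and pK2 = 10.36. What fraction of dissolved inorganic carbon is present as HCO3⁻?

α₁ = 1 / (1 + [H⁺]/K1 + K2/[H⁺]) = 1 / (1 + 10^-2.41 + 10^-1.50)
   = 1 / (1 + 0.0038905 + 0.031623) = 1/1.0355 = 0.9657

α₁ = 0.966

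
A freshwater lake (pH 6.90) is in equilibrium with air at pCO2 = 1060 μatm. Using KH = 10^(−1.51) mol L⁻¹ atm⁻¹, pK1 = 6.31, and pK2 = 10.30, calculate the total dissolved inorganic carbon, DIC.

DIC = 0.160 mmol/L

[CO2*] = KH · pCO2 = 10^(−1.51) × 1060×10^-6 = 3.276×10^-5 mol/L
α₀ = 1/(1 + K1/[H⁺] + K1K2/[H⁺]²) = 1/(1 + 10^+0.59 + 10^-2.81) = 0.2044
DIC = [CO2*]/α₀ = 3.276×10^-5 / 0.2044 = 0.160 mmol/L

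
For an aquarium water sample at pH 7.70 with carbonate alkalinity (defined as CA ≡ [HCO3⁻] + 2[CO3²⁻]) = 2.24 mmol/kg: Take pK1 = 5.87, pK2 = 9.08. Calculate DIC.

DIC = 2.18 mmol/kg

CA = [HCO3⁻] + 2[CO3²⁻] = (α₁ + 2α₂)·DIC
At pH 7.70: [H⁺]/K1 = 10^-1.83 = 0.014791, K2/[H⁺] = 10^-1.38 = 0.041687
α₁ = 1/(1 + 0.014791 + 0.041687) = 1/1.0565 = 0.9465; α₂ = α₁·K2/[H⁺] = 0.03946
α₁ + 2α₂ = 1.0255
DIC = CA / (α₁ + 2α₂) = 2.24 / 1.0255 = 2.18 mmol/kg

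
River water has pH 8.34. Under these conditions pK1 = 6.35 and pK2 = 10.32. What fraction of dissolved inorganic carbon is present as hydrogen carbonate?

α₁ = 1 / (1 + [H⁺]/K1 + K2/[H⁺]) = 1 / (1 + 10^-1.99 + 10^-1.98)
   = 1 / (1 + 0.010233 + 0.010471) = 1/1.0207 = 0.9797

α₁ = 0.980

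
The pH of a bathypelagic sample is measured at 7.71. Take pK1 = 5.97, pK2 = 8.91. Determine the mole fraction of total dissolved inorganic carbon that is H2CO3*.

α₀ = 1 / (1 + K1/[H⁺] + K1K2/[H⁺]²) = 1 / (1 + 10^+1.74 + 10^+0.54)
   = 1 / (1 + 54.954 + 3.4674) = 1/59.421 = 0.01683

α₀ = 0.0168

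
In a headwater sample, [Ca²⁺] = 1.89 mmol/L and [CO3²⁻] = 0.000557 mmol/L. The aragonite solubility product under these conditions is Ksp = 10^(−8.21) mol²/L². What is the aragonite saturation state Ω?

Ksp = 10^(−8.21) = 6.166×10^-9
Ω = [Ca²⁺][CO3²⁻]/Ksp = (1.89×10^-3)(0.000557×10^-3) / 6.166×10^-9 = 0.171

Ω = 0.171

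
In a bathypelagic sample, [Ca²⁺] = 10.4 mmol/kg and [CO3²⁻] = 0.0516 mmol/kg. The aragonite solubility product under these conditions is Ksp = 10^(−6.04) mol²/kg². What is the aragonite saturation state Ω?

Ω = 0.588

Ksp = 10^(−6.04) = 9.120×10^-7
Ω = [Ca²⁺][CO3²⁻]/Ksp = (10.4×10^-3)(0.0516×10^-3) / 9.120×10^-7 = 0.588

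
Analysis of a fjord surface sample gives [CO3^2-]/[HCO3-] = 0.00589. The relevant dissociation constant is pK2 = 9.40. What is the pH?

pH = 7.17

From K2 = [H⁺][CO3^2-]/[HCO3-]:  pH = pK2 + log₁₀([CO3^2-]/[HCO3-])
log₁₀(0.00589) = -2.230
pH = 9.40 + (-2.230) = 7.17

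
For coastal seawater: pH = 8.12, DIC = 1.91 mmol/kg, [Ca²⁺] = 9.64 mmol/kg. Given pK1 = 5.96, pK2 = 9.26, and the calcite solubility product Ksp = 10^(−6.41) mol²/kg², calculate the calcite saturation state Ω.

Ω = 3.18

α₂ = 1 / (1 + [H⁺]/K2 + [H⁺]²/(K1K2)) = 1 / (1 + 10^+1.14 + 10^-1.02)
   = 1 / (1 + 13.804 + 0.095499) = 1/14.899 = 0.06712
[CO3²⁻] = α₂ × DIC = 0.06712 × 1.91 = 0.1282 mmol/kg
Ksp = 10^(−6.41) = 3.890×10^-7
Ω = [Ca²⁺][CO3²⁻]/Ksp = (9.64×10^-3)(1.282×10^-4) / 3.890×10^-7 = 3.18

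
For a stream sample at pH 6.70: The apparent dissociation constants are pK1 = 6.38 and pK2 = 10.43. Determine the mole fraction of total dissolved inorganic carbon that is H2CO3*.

α₀ = 0.324

α₀ = 1 / (1 + K1/[H⁺] + K1K2/[H⁺]²) = 1 / (1 + 10^+0.32 + 10^-3.41)
   = 1 / (1 + 2.0893 + 0.00038905) = 1/3.0897 = 0.3237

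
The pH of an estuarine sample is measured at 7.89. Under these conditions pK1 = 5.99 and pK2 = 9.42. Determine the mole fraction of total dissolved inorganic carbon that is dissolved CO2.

α₀ = 0.0121

α₀ = 1 / (1 + K1/[H⁺] + K1K2/[H⁺]²) = 1 / (1 + 10^+1.90 + 10^+0.37)
   = 1 / (1 + 79.433 + 2.3442) = 1/82.777 = 0.01208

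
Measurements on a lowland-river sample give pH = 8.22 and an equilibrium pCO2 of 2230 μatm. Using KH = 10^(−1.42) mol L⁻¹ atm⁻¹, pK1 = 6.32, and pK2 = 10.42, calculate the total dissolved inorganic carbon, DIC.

DIC = 6.86 mmol/L

[CO2*] = KH · pCO2 = 10^(−1.42) × 2230×10^-6 = 8.478×10^-5 mol/L
α₀ = 1/(1 + K1/[H⁺] + K1K2/[H⁺]²) = 1/(1 + 10^+1.90 + 10^-0.30) = 0.01236
DIC = [CO2*]/α₀ = 8.478×10^-5 / 0.01236 = 6.86 mmol/L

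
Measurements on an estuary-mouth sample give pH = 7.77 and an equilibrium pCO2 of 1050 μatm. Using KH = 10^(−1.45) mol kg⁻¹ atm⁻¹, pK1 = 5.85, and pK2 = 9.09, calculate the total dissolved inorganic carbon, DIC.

DIC = 3.28 mmol/kg

[CO2*] = KH · pCO2 = 10^(−1.45) × 1050×10^-6 = 3.726×10^-5 mol/kg
α₀ = 1/(1 + K1/[H⁺] + K1K2/[H⁺]²) = 1/(1 + 10^+1.92 + 10^+0.60) = 0.01134
DIC = [CO2*]/α₀ = 3.726×10^-5 / 0.01134 = 3.28 mmol/kg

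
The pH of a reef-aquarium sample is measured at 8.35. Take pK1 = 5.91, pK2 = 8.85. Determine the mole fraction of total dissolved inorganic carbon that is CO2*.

α₀ = 1 / (1 + K1/[H⁺] + K1K2/[H⁺]²) = 1 / (1 + 10^+2.44 + 10^+1.94)
   = 1 / (1 + 275.42 + 87.096) = 1/363.52 = 0.002751

α₀ = 0.00275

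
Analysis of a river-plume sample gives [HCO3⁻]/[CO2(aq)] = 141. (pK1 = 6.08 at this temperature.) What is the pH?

From K1 = [H⁺][HCO3⁻]/[CO2(aq)]:  pH = pK1 + log₁₀([HCO3⁻]/[CO2(aq)])
log₁₀(141) = +2.149
pH = 6.08 + (+2.149) = 8.23

pH = 8.23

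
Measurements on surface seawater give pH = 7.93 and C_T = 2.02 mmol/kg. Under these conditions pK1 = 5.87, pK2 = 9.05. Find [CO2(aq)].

α₀ = 1 / (1 + K1/[H⁺] + K1K2/[H⁺]²) = 1 / (1 + 10^+2.06 + 10^+0.94)
   = 1 / (1 + 114.82 + 8.7096) = 1/124.52 = 0.008031
[CO2*] = α₀ × DIC = 0.008031 × 2.02 = 0.0162 mmol/kg = 16.2 μmol/kg

[CO2*] = 16.2 μmol/kg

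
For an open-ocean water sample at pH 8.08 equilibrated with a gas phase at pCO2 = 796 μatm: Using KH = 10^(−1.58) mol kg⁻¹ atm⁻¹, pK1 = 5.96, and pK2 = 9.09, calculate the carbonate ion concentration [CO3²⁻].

[CO3²⁻] = 0.270 mmol/kg

[CO2*] = KH · pCO2 = 10^(−1.58) × 796×10^-6 = 2.094×10^-5 mol/kg
α₀ = 1/(1 + K1/[H⁺] + K1K2/[H⁺]²) = 1/(1 + 10^+2.12 + 10^+1.11) = 0.006863
DIC = [CO2*]/α₀ = 2.094×10^-5 / 0.006863 = 3.051 mmol/kg
[CO3²⁻] = α₂·DIC; α₂ = 0.08841, so [CO3²⁻] = 0.08841 × 3.051 = 0.270 mmol/kg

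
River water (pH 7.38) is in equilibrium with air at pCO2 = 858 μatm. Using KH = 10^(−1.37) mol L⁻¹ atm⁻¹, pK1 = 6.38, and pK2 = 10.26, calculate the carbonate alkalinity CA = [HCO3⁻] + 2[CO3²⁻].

[CO2*] = KH · pCO2 = 10^(−1.37) × 858×10^-6 = 3.660×10^-5 mol/L
α₀ = 1/(1 + K1/[H⁺] + K1K2/[H⁺]²) = 1/(1 + 10^+1.00 + 10^-1.88) = 0.09080
DIC = [CO2*]/α₀ = 3.660×10^-5 / 0.09080 = 0.4031 mmol/L
CA = (α₁ + 2α₂)·DIC = (0.9080 + 2×0.001197) × 0.4031 = 0.367 mmol/L

CA = 0.367 mmol/L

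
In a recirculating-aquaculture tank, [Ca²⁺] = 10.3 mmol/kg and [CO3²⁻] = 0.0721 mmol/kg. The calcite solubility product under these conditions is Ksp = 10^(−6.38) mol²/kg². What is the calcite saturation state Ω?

Ω = 1.78

Ksp = 10^(−6.38) = 4.169×10^-7
Ω = [Ca²⁺][CO3²⁻]/Ksp = (10.3×10^-3)(0.0721×10^-3) / 4.169×10^-7 = 1.78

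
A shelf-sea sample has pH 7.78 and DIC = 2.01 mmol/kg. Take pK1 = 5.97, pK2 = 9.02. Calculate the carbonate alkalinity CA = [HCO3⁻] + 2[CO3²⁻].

CA = 2.09 mmol/kg

CA = [HCO3⁻] + 2[CO3²⁻] = (α₁ + 2α₂)·DIC
At pH 7.78: [H⁺]/K1 = 10^-1.81 = 0.015488, K2/[H⁺] = 10^-1.24 = 0.057544
α₁ = 1/(1 + 0.015488 + 0.057544) = 1/1.0730 = 0.9319; α₂ = α₁·K2/[H⁺] = 0.05363
α₁ + 2α₂ = 1.0392
CA = 1.0392 × 2.01 = 2.09 mmol/kg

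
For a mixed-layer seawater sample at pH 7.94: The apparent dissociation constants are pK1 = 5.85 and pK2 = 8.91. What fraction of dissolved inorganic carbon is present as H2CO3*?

α₀ = 1 / (1 + K1/[H⁺] + K1K2/[H⁺]²) = 1 / (1 + 10^+2.09 + 10^+1.12)
   = 1 / (1 + 123.03 + 13.183) = 1/137.21 = 0.007288

α₀ = 0.00729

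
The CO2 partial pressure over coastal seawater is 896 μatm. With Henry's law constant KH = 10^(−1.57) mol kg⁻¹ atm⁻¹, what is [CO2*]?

KH = 10^(−1.57) = 2.692×10^-2 mol kg⁻¹ atm⁻¹
[CO2*] = KH · pCO2 = 2.692×10^-2 × 896×10^-6 atm = 2.41×10^-5 mol/kg

[CO2*] = 24.1 μmol/kg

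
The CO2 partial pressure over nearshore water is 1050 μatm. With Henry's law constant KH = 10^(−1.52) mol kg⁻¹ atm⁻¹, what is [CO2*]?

KH = 10^(−1.52) = 3.020×10^-2 mol kg⁻¹ atm⁻¹
[CO2*] = KH · pCO2 = 3.020×10^-2 × 1050×10^-6 atm = 3.17×10^-5 mol/kg

[CO2*] = 31.7 μmol/kg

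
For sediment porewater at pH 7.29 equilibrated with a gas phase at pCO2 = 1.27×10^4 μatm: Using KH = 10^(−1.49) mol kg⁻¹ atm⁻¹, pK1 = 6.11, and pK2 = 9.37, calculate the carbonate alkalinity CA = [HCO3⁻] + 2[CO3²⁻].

[CO2*] = KH · pCO2 = 10^(−1.49) × 1.27×10^4×10^-6 = 4.110×10^-4 mol/kg
α₀ = 1/(1 + K1/[H⁺] + K1K2/[H⁺]²) = 1/(1 + 10^+1.18 + 10^-0.90) = 0.06149
DIC = [CO2*]/α₀ = 4.110×10^-4 / 0.06149 = 6.683 mmol/kg
CA = (α₁ + 2α₂)·DIC = (0.9308 + 2×0.007742) × 6.683 = 6.32 mmol/kg

CA = 6.32 mmol/kg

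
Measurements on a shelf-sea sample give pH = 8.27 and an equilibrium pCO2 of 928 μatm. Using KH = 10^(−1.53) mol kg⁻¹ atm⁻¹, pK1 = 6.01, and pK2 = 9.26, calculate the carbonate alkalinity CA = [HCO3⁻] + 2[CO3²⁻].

[CO2*] = KH · pCO2 = 10^(−1.53) × 928×10^-6 = 2.739×10^-5 mol/kg
α₀ = 1/(1 + K1/[H⁺] + K1K2/[H⁺]²) = 1/(1 + 10^+2.26 + 10^+1.27) = 0.004961
DIC = [CO2*]/α₀ = 2.739×10^-5 / 0.004961 = 5.521 mmol/kg
CA = (α₁ + 2α₂)·DIC = (0.9027 + 2×0.09237) × 5.521 = 6.00 mmol/kg

CA = 6.00 mmol/kg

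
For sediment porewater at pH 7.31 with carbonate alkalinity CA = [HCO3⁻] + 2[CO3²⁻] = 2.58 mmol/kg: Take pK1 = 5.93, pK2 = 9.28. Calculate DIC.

DIC = 2.66 mmol/kg

CA = [HCO3⁻] + 2[CO3²⁻] = (α₁ + 2α₂)·DIC
At pH 7.31: [H⁺]/K1 = 10^-1.38 = 0.041687, K2/[H⁺] = 10^-1.97 = 0.010715
α₁ = 1/(1 + 0.041687 + 0.010715) = 1/1.0524 = 0.9502; α₂ = α₁·K2/[H⁺] = 0.01018
α₁ + 2α₂ = 0.9706
DIC = CA / (α₁ + 2α₂) = 2.58 / 0.9706 = 2.66 mmol/kg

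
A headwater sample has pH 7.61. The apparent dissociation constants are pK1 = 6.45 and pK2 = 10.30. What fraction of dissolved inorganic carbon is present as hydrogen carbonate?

α₁ = 1 / (1 + [H⁺]/K1 + K2/[H⁺]) = 1 / (1 + 10^-1.16 + 10^-2.69)
   = 1 / (1 + 0.069183 + 0.0020417) = 1/1.0712 = 0.9335

α₁ = 0.934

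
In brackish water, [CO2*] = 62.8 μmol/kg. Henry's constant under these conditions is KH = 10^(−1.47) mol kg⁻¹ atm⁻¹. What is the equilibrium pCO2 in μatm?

KH = 10^(−1.47) = 3.388×10^-2 mol kg⁻¹ atm⁻¹
pCO2 = [CO2*]/KH = 62.8×10^-6 / 3.388×10^-2 = 1.85×10^-3 atm = 1850 μatm

pCO2 = 1850 μatm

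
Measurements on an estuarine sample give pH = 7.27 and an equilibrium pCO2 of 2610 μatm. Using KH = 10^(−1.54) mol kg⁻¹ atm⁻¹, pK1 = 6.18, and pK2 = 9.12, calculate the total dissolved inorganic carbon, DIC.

DIC = 1.01 mmol/kg

[CO2*] = KH · pCO2 = 10^(−1.54) × 2610×10^-6 = 7.527×10^-5 mol/kg
α₀ = 1/(1 + K1/[H⁺] + K1K2/[H⁺]²) = 1/(1 + 10^+1.09 + 10^-0.76) = 0.07420
DIC = [CO2*]/α₀ = 7.527×10^-5 / 0.07420 = 1.01 mmol/kg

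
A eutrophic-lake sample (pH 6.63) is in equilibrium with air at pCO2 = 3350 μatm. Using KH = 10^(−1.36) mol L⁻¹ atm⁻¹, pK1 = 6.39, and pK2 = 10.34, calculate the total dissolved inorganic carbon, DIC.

[CO2*] = KH · pCO2 = 10^(−1.36) × 3350×10^-6 = 1.462×10^-4 mol/L
α₀ = 1/(1 + K1/[H⁺] + K1K2/[H⁺]²) = 1/(1 + 10^+0.24 + 10^-3.47) = 0.3652
DIC = [CO2*]/α₀ = 1.462×10^-4 / 0.3652 = 0.400 mmol/L

DIC = 0.400 mmol/L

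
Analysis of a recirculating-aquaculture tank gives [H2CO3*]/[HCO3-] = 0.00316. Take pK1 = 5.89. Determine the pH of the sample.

pH = 8.39

From K1 = [H⁺][HCO3-]/[H2CO3*]:  pH = pK1 − log₁₀([H2CO3*]/[HCO3-])
log₁₀(0.00316) = -2.500
pH = 5.89 − (-2.500) = 8.39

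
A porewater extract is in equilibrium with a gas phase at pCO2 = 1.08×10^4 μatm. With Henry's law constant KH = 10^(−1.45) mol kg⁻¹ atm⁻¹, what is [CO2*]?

[CO2*] = 383 μmol/kg

KH = 10^(−1.45) = 3.548×10^-2 mol kg⁻¹ atm⁻¹
[CO2*] = KH · pCO2 = 3.548×10^-2 × 1.08×10^4×10^-6 atm = 3.83×10^-4 mol/kg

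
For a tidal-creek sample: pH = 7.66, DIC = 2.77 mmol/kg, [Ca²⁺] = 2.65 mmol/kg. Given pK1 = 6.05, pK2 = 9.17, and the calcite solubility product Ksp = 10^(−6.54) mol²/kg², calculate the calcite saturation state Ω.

α₂ = 1 / (1 + [H⁺]/K2 + [H⁺]²/(K1K2)) = 1 / (1 + 10^+1.51 + 10^-0.10)
   = 1 / (1 + 32.359 + 0.79433) = 1/34.154 = 0.02928
[CO3²⁻] = α₂ × DIC = 0.02928 × 2.77 = 0.08110 mmol/kg
Ksp = 10^(−6.54) = 2.884×10^-7
Ω = [Ca²⁺][CO3²⁻]/Ksp = (2.65×10^-3)(8.110×10^-5) / 2.884×10^-7 = 0.745

Ω = 0.745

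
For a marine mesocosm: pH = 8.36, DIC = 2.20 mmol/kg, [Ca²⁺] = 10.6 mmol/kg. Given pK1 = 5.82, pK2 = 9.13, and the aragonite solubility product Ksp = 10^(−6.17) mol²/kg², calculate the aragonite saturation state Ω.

Ω = 5.00

α₂ = 1 / (1 + [H⁺]/K2 + [H⁺]²/(K1K2)) = 1 / (1 + 10^+0.77 + 10^-1.77)
   = 1 / (1 + 5.8884 + 0.016982) = 1/6.9054 = 0.1448
[CO3²⁻] = α₂ × DIC = 0.1448 × 2.20 = 0.3186 mmol/kg
Ksp = 10^(−6.17) = 6.761×10^-7
Ω = [Ca²⁺][CO3²⁻]/Ksp = (10.6×10^-3)(3.186×10^-4) / 6.761×10^-7 = 5.00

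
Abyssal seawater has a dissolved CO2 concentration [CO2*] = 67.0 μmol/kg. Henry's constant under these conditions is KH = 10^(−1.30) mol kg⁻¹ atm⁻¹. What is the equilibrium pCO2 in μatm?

pCO2 = 1340 μatm

KH = 10^(−1.30) = 5.012×10^-2 mol kg⁻¹ atm⁻¹
pCO2 = [CO2*]/KH = 67.0×10^-6 / 5.012×10^-2 = 1.34×10^-3 atm = 1340 μatm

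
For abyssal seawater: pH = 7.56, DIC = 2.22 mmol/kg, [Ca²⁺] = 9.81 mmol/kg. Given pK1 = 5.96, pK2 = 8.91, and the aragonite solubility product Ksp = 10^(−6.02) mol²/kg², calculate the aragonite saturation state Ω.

Ω = 0.952

α₂ = 1 / (1 + [H⁺]/K2 + [H⁺]²/(K1K2)) = 1 / (1 + 10^+1.35 + 10^-0.25)
   = 1 / (1 + 22.387 + 0.56234) = 1/23.950 = 0.04175
[CO3²⁻] = α₂ × DIC = 0.04175 × 2.22 = 0.09269 mmol/kg
Ksp = 10^(−6.02) = 9.550×10^-7
Ω = [Ca²⁺][CO3²⁻]/Ksp = (9.81×10^-3)(9.269×10^-5) / 9.550×10^-7 = 0.952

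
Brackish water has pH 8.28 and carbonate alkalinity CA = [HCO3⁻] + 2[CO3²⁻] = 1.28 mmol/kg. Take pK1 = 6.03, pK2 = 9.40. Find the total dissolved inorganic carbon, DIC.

DIC = 1.20 mmol/kg

CA = [HCO3⁻] + 2[CO3²⁻] = (α₁ + 2α₂)·DIC
At pH 8.28: [H⁺]/K1 = 10^-2.25 = 0.0056234, K2/[H⁺] = 10^-1.12 = 0.075858
α₁ = 1/(1 + 0.0056234 + 0.075858) = 1/1.0815 = 0.9247; α₂ = α₁·K2/[H⁺] = 0.07014
α₁ + 2α₂ = 1.0649
DIC = CA / (α₁ + 2α₂) = 1.28 / 1.0649 = 1.20 mmol/kg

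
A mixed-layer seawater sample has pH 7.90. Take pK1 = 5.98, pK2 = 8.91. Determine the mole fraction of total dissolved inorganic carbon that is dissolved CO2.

α₀ = 1 / (1 + K1/[H⁺] + K1K2/[H⁺]²) = 1 / (1 + 10^+1.92 + 10^+0.91)
   = 1 / (1 + 83.176 + 8.1283) = 1/92.305 = 0.01083

α₀ = 0.0108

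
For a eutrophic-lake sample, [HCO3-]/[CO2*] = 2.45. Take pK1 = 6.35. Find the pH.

From K1 = [H⁺][HCO3-]/[CO2*]:  pH = pK1 + log₁₀([HCO3-]/[CO2*])
log₁₀(2.45) = +0.389
pH = 6.35 + (+0.389) = 6.74

pH = 6.74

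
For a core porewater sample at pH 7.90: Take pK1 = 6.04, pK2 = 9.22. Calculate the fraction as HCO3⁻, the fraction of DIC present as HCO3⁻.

α₁ = 0.942

α₁ = 1 / (1 + [H⁺]/K1 + K2/[H⁺]) = 1 / (1 + 10^-1.86 + 10^-1.32)
   = 1 / (1 + 0.013804 + 0.047863) = 1/1.0617 = 0.9419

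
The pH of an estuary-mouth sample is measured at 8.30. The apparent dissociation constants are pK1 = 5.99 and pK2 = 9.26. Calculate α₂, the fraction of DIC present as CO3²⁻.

α₂ = 0.0984

α₂ = 1 / (1 + [H⁺]/K2 + [H⁺]²/(K1K2)) = 1 / (1 + 10^+0.96 + 10^-1.35)
   = 1 / (1 + 9.1201 + 0.044668) = 1/10.165 = 0.09838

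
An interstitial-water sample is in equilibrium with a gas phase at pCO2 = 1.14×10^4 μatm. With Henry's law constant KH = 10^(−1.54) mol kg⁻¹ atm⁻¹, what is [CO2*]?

KH = 10^(−1.54) = 2.884×10^-2 mol kg⁻¹ atm⁻¹
[CO2*] = KH · pCO2 = 2.884×10^-2 × 1.14×10^4×10^-6 atm = 3.29×10^-4 mol/kg

[CO2*] = 329 μmol/kg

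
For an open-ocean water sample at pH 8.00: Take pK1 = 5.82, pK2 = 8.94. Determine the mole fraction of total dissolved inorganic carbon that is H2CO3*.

α₀ = 0.00589

α₀ = 1 / (1 + K1/[H⁺] + K1K2/[H⁺]²) = 1 / (1 + 10^+2.18 + 10^+1.24)
   = 1 / (1 + 151.36 + 17.378) = 1/169.73 = 0.005892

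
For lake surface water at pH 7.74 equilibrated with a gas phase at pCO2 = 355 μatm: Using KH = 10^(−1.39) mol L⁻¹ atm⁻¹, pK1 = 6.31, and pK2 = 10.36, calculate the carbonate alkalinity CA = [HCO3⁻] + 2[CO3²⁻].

[CO2*] = KH · pCO2 = 10^(−1.39) × 355×10^-6 = 1.446×10^-5 mol/L
α₀ = 1/(1 + K1/[H⁺] + K1K2/[H⁺]²) = 1/(1 + 10^+1.43 + 10^-1.19) = 0.03574
DIC = [CO2*]/α₀ = 1.446×10^-5 / 0.03574 = 0.4046 mmol/L
CA = (α₁ + 2α₂)·DIC = (0.9620 + 2×0.002308) × 0.4046 = 0.391 mmol/L

CA = 0.391 mmol/L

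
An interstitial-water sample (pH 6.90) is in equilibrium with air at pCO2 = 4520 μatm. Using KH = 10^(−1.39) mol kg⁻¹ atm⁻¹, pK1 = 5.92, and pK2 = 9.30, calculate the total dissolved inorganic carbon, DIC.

[CO2*] = KH · pCO2 = 10^(−1.39) × 4520×10^-6 = 1.841×10^-4 mol/kg
α₀ = 1/(1 + K1/[H⁺] + K1K2/[H⁺]²) = 1/(1 + 10^+0.98 + 10^-1.42) = 0.09445
DIC = [CO2*]/α₀ = 1.841×10^-4 / 0.09445 = 1.95 mmol/kg

DIC = 1.95 mmol/kg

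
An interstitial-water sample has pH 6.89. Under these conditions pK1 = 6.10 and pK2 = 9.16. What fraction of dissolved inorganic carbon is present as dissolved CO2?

α₀ = 1 / (1 + K1/[H⁺] + K1K2/[H⁺]²) = 1 / (1 + 10^+0.79 + 10^-1.48)
   = 1 / (1 + 6.1660 + 0.033113) = 1/7.1991 = 0.1389

α₀ = 0.139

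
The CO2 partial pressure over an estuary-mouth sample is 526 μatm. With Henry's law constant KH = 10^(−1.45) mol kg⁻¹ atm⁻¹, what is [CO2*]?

[CO2*] = 18.7 μmol/kg

KH = 10^(−1.45) = 3.548×10^-2 mol kg⁻¹ atm⁻¹
[CO2*] = KH · pCO2 = 3.548×10^-2 × 526×10^-6 atm = 1.87×10^-5 mol/kg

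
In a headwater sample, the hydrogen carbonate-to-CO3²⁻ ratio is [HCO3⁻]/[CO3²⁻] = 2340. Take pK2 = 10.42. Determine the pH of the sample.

From K2 = [H⁺][CO3²⁻]/[HCO3⁻]:  pH = pK2 − log₁₀([HCO3⁻]/[CO3²⁻])
log₁₀(2340) = +3.369
pH = 10.42 − (+3.369) = 7.05

pH = 7.05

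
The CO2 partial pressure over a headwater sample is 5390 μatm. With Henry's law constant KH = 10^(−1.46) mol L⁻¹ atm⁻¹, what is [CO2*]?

KH = 10^(−1.46) = 3.467×10^-2 mol L⁻¹ atm⁻¹
[CO2*] = KH · pCO2 = 3.467×10^-2 × 5390×10^-6 atm = 1.87×10^-4 mol/L

[CO2*] = 187 μmol/L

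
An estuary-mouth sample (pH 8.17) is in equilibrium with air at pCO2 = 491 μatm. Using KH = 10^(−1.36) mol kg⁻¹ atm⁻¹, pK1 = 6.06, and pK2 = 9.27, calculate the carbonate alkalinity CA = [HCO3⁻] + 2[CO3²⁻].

[CO2*] = KH · pCO2 = 10^(−1.36) × 491×10^-6 = 2.143×10^-5 mol/kg
α₀ = 1/(1 + K1/[H⁺] + K1K2/[H⁺]²) = 1/(1 + 10^+2.11 + 10^+1.01) = 0.007140
DIC = [CO2*]/α₀ = 2.143×10^-5 / 0.007140 = 3.002 mmol/kg
CA = (α₁ + 2α₂)·DIC = (0.9198 + 2×0.07306) × 3.002 = 3.20 mmol/kg

CA = 3.20 mmol/kg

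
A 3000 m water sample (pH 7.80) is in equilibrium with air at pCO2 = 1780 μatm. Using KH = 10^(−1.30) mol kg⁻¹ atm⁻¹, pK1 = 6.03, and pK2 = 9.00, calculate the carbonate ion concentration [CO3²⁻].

[CO2*] = KH · pCO2 = 10^(−1.30) × 1780×10^-6 = 8.921×10^-5 mol/kg
α₀ = 1/(1 + K1/[H⁺] + K1K2/[H⁺]²) = 1/(1 + 10^+1.77 + 10^+0.57) = 0.01572
DIC = [CO2*]/α₀ = 8.921×10^-5 / 0.01572 = 5.674 mmol/kg
[CO3²⁻] = α₂·DIC; α₂ = 0.05842, so [CO3²⁻] = 0.05842 × 5.674 = 0.331 mmol/kg

[CO3²⁻] = 0.331 mmol/kg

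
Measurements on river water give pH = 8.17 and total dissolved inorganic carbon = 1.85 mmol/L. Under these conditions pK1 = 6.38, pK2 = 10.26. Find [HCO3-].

α₁ = 1 / (1 + [H⁺]/K1 + K2/[H⁺]) = 1 / (1 + 10^-1.79 + 10^-2.09)
   = 1 / (1 + 0.016218 + 0.0081283) = 1/1.0243 = 0.9762
[HCO3⁻] = α₁ × DIC = 0.9762 × 1.85 = 1.81 mmol/L

[HCO3⁻] = 1.81 mmol/L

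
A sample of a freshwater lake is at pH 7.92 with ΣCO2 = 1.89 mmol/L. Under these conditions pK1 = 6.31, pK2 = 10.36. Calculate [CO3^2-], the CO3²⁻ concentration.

[CO3²⁻] = 6.67 μmol/L

α₂ = 1 / (1 + [H⁺]/K2 + [H⁺]²/(K1K2)) = 1 / (1 + 10^+2.44 + 10^+0.83)
   = 1 / (1 + 275.42 + 6.7608) = 1/283.18 = 0.003531
[CO3²⁻] = α₂ × DIC = 0.003531 × 1.89 = 0.00667 mmol/L = 6.67 μmol/L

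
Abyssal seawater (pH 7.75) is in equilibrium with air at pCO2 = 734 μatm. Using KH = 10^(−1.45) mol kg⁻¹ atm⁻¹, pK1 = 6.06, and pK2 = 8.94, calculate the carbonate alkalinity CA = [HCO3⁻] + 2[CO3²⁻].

[CO2*] = KH · pCO2 = 10^(−1.45) × 734×10^-6 = 2.604×10^-5 mol/kg
α₀ = 1/(1 + K1/[H⁺] + K1K2/[H⁺]²) = 1/(1 + 10^+1.69 + 10^+0.50) = 0.01882
DIC = [CO2*]/α₀ = 2.604×10^-5 / 0.01882 = 1.384 mmol/kg
CA = (α₁ + 2α₂)·DIC = (0.9217 + 2×0.05951) × 1.384 = 1.44 mmol/kg

CA = 1.44 mmol/kg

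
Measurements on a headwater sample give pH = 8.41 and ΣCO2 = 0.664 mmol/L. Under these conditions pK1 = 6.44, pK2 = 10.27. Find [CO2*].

α₀ = 1 / (1 + K1/[H⁺] + K1K2/[H⁺]²) = 1 / (1 + 10^+1.97 + 10^+0.11)
   = 1 / (1 + 93.325 + 1.2882) = 1/95.614 = 0.01046
[CO2*] = α₀ × DIC = 0.01046 × 0.664 = 0.00694 mmol/L = 6.94 μmol/L

[CO2*] = 6.94 μmol/L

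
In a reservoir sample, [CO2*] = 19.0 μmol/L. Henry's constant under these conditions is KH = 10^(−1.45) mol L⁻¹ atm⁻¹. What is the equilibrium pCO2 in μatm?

KH = 10^(−1.45) = 3.548×10^-2 mol L⁻¹ atm⁻¹
pCO2 = [CO2*]/KH = 19.0×10^-6 / 3.548×10^-2 = 5.35×10^-4 atm = 535 μatm

pCO2 = 535 μatm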